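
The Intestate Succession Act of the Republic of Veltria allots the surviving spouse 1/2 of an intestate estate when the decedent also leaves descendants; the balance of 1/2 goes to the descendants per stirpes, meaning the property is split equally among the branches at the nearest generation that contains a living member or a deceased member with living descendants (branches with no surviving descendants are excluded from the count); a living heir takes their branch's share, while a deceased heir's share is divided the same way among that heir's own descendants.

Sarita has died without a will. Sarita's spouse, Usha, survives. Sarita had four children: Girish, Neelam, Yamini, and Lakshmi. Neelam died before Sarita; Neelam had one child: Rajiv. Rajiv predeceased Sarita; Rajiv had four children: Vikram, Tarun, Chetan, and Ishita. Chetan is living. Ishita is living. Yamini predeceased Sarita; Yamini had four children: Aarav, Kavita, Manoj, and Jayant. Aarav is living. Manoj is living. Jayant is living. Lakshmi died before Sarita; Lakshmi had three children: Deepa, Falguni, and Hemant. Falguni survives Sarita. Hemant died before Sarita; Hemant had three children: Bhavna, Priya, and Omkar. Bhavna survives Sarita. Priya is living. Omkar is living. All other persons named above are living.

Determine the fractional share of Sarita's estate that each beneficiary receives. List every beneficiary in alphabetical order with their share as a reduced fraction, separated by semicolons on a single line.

Aarav 1/32; Bhavna 1/72; Chetan 1/32; Deepa 1/24; Falguni 1/24; Girish 1/8; Ishita 1/32; Jayant 1/32; Kavita 1/32; Manoj 1/32; Omkar 1/72; Priya 1/72; Tarun 1/32; Usha 1/2; Vikram 1/32

Usha, as surviving spouse, takes 1/2.
The remaining 1/2 passes to Sarita's descendants per stirpes.
The 1/2 is divided into 4 equal shares of 1/8 among Girish, Neelam, Yamini, Lakshmi.
Girish is living and takes 1/8.
Neelam predeceased; the 1/8 allotted to Neelam's branch passes to Neelam's issue by representation.
Rajiv's line is the sole branch at this level, so the full 1/8 passes to Rajiv's issue by representation.
The 1/8 is divided into 4 equal shares of 1/32 among Vikram, Tarun, Chetan, Ishita.
Vikram is living and takes 1/32.
Tarun is living and takes 1/32.
Chetan is living and takes 1/32.
Ishita is living and takes 1/32.
Yamini predeceased; the 1/8 allotted to Yamini's branch passes to Yamini's issue by representation.
The 1/8 is divided into 4 equal shares of 1/32 among Aarav, Kavita, Manoj, Jayant.
Aarav is living and takes 1/32.
Kavita is living and takes 1/32.
Manoj is living and takes 1/32.
Jayant is living and takes 1/32.
Lakshmi predeceased; the 1/8 allotted to Lakshmi's branch passes to Lakshmi's issue by representation.
The 1/8 is divided into 3 equal shares of 1/24 among Deepa, Falguni, Hemant.
Deepa is living and takes 1/24.
Falguni is living and takes 1/24.
Hemant predeceased; the 1/24 allotted to Hemant's branch passes to Hemant's issue by representation.
The 1/24 is divided into 3 equal shares of 1/72 among Bhavna, Priya, Omkar.
Bhavna is living and takes 1/72.
Priya is living and takes 1/72.
Omkar is living and takes 1/72.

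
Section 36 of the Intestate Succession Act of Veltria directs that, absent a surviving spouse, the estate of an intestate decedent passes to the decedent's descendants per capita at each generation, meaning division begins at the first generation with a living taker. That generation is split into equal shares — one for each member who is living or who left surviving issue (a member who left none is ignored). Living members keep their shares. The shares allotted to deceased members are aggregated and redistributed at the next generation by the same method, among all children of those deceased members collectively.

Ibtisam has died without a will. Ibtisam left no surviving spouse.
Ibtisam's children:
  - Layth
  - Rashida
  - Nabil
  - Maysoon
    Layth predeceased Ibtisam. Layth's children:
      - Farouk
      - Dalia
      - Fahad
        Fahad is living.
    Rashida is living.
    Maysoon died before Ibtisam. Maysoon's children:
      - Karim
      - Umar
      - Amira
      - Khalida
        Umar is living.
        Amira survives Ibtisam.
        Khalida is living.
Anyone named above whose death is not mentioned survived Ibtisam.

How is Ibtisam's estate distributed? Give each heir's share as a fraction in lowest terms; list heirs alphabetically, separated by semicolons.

There is no surviving spouse, so the entire estate passes to Ibtisam's descendants per capita at each generation.
At generation 1 (Layth, Rashida, Nabil, Maysoon) there are 4 shares of (1)/4 = 1/4 each.
Living: Rashida and Nabil — each takes 1/4.
Deceased: Layth and Maysoon. Their combined 1/2 is pooled and carried to generation 2.
At generation 2 (Farouk, Dalia, Fahad, Karim, Umar, Amira, Khalida) there are 7 shares of (1/2)/7 = 1/14 each.
Living: Farouk, Dalia, Fahad, Karim, Umar, Amira, and Khalida — each takes 1/14.

Amira 1/14; Dalia 1/14; Fahad 1/14; Farouk 1/14; Karim 1/14; Khalida 1/14; Nabil 1/4; Rashida 1/4; Umar 1/14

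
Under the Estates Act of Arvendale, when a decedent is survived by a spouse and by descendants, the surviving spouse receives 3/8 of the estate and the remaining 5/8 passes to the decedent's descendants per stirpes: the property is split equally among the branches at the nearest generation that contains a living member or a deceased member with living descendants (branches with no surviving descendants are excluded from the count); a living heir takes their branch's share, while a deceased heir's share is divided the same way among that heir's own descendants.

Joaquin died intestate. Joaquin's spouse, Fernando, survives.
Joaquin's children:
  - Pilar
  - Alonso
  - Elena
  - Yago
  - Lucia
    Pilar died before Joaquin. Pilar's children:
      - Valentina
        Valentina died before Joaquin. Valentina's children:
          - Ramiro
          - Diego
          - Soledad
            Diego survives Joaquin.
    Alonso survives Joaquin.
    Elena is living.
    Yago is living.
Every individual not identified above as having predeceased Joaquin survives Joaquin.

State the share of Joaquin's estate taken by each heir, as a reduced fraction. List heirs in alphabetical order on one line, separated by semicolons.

Fernando, as surviving spouse, takes 3/8.
The remaining 5/8 passes to Joaquin's descendants per stirpes.
The 5/8 is divided into 5 equal shares of 1/8 among Pilar, Alonso, Elena, Yago, Lucia.
Pilar predeceased; the 1/8 allotted to Pilar's branch passes to Pilar's issue by representation.
Valentina's line is the sole branch at this level, so the full 1/8 passes to Valentina's issue by representation.
The 1/8 is divided into 3 equal shares of 1/24 among Ramiro, Diego, Soledad.
Ramiro is living and takes 1/24.
Diego is living and takes 1/24.
Soledad is living and takes 1/24.
Alonso is living and takes 1/8.
Elena is living and takes 1/8.
Yago is living and takes 1/8.
Lucia is living and takes 1/8.

Alonso 1/8; Diego 1/24; Elena 1/8; Fernando 3/8; Lucia 1/8; Ramiro 1/24; Soledad 1/24; Yago 1/8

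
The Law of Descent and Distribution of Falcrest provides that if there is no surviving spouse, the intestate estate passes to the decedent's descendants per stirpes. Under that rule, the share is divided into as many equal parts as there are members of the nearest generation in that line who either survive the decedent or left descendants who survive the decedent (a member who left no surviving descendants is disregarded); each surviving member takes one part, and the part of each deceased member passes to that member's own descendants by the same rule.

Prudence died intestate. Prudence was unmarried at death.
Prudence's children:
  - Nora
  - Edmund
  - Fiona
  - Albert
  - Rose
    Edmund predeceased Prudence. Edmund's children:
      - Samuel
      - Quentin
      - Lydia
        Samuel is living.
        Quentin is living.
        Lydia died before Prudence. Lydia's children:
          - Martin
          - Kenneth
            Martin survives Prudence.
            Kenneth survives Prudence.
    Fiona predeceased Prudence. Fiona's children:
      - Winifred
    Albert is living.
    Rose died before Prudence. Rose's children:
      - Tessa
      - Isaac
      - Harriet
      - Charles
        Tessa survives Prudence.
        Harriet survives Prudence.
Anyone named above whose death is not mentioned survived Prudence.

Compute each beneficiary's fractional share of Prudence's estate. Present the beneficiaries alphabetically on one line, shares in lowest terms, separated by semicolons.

Albert 1/5; Charles 1/20; Harriet 1/20; Isaac 1/20; Kenneth 1/30; Martin 1/30; Nora 1/5; Quentin 1/15; Samuel 1/15; Tessa 1/20; Winifred 1/5

There is no surviving spouse, so the entire estate passes to Prudence's descendants per stirpes.
The estate is divided into 5 equal shares of 1/5 among Nora, Edmund, Fiona, Albert, Rose.
Nora is living and takes 1/5.
Edmund predeceased; the 1/5 allotted to Edmund's branch passes to Edmund's issue by representation.
The 1/5 is divided into 3 equal shares of 1/15 among Samuel, Quentin, Lydia.
Samuel is living and takes 1/15.
Quentin is living and takes 1/15.
Lydia predeceased; the 1/15 allotted to Lydia's branch passes to Lydia's issue by representation.
The 1/15 is divided into 2 equal shares of 1/30 among Martin, Kenneth.
Martin is living and takes 1/30.
Kenneth is living and takes 1/30.
Fiona predeceased; the 1/5 allotted to Fiona's branch passes to Fiona's issue by representation.
Winifred is the sole taker at this level and receives the full 1/5.
Albert is living and takes 1/5.
Rose predeceased; the 1/5 allotted to Rose's branch passes to Rose's issue by representation.
The 1/5 is divided into 4 equal shares of 1/20 among Tessa, Isaac, Harriet, Charles.
Tessa is living and takes 1/20.
Isaac is living and takes 1/20.
Harriet is living and takes 1/20.
Charles is living and takes 1/20.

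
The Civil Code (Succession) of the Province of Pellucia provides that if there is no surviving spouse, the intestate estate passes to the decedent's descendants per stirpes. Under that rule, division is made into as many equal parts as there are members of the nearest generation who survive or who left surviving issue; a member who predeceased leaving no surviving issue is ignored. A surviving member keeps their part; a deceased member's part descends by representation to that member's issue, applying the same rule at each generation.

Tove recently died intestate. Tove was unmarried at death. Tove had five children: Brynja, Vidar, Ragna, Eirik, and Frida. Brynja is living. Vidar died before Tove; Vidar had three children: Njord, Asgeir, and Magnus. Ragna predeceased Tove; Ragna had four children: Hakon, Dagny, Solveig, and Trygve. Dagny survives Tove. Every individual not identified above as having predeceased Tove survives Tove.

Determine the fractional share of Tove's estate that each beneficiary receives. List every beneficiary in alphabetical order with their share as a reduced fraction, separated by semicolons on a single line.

Asgeir 1/15; Brynja 1/5; Dagny 1/20; Eirik 1/5; Frida 1/5; Hakon 1/20; Magnus 1/15; Njord 1/15; Solveig 1/20; Trygve 1/20

There is no surviving spouse, so the entire estate passes to Tove's descendants per stirpes.
The estate is divided into 5 equal shares of 1/5 among Brynja, Vidar, Ragna, Eirik, Frida.
Brynja is living and takes 1/5.
Vidar predeceased; the 1/5 allotted to Vidar's branch passes to Vidar's issue by representation.
The 1/5 is divided into 3 equal shares of 1/15 among Njord, Asgeir, Magnus.
Njord is living and takes 1/15.
Asgeir is living and takes 1/15.
Magnus is living and takes 1/15.
Ragna predeceased; the 1/5 allotted to Ragna's branch passes to Ragna's issue by representation.
The 1/5 is divided into 4 equal shares of 1/20 among Hakon, Dagny, Solveig, Trygve.
Hakon is living and takes 1/20.
Dagny is living and takes 1/20.
Solveig is living and takes 1/20.
Trygve is living and takes 1/20.
Eirik is living and takes 1/5.
Frida is living and takes 1/5.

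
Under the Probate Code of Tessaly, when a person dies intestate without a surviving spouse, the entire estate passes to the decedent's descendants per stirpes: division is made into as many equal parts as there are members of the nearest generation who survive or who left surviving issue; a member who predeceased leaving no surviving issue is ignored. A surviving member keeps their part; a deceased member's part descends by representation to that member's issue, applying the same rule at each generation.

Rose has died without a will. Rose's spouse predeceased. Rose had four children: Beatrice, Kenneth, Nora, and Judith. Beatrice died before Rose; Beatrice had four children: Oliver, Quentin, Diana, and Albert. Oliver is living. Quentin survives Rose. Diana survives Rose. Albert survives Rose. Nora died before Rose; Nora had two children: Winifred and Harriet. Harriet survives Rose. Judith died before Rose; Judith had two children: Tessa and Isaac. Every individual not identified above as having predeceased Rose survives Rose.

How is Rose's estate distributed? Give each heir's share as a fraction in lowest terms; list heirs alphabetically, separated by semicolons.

Albert 1/16; Diana 1/16; Harriet 1/8; Isaac 1/8; Kenneth 1/4; Oliver 1/16; Quentin 1/16; Tessa 1/8; Winifred 1/8

There is no surviving spouse, so the entire estate passes to Rose's descendants per stirpes.
The estate is divided into 4 equal shares of 1/4 among Beatrice, Kenneth, Nora, Judith.
Beatrice predeceased; the 1/4 allotted to Beatrice's branch passes to Beatrice's issue by representation.
The 1/4 is divided into 4 equal shares of 1/16 among Oliver, Quentin, Diana, Albert.
Oliver is living and takes 1/16.
Quentin is living and takes 1/16.
Diana is living and takes 1/16.
Albert is living and takes 1/16.
Kenneth is living and takes 1/4.
Nora predeceased; the 1/4 allotted to Nora's branch passes to Nora's issue by representation.
The 1/4 is divided into 2 equal shares of 1/8 among Winifred, Harriet.
Winifred is living and takes 1/8.
Harriet is living and takes 1/8.
Judith predeceased; the 1/4 allotted to Judith's branch passes to Judith's issue by representation.
The 1/4 is divided into 2 equal shares of 1/8 among Tessa, Isaac.
Tessa is living and takes 1/8.
Isaac is living and takes 1/8.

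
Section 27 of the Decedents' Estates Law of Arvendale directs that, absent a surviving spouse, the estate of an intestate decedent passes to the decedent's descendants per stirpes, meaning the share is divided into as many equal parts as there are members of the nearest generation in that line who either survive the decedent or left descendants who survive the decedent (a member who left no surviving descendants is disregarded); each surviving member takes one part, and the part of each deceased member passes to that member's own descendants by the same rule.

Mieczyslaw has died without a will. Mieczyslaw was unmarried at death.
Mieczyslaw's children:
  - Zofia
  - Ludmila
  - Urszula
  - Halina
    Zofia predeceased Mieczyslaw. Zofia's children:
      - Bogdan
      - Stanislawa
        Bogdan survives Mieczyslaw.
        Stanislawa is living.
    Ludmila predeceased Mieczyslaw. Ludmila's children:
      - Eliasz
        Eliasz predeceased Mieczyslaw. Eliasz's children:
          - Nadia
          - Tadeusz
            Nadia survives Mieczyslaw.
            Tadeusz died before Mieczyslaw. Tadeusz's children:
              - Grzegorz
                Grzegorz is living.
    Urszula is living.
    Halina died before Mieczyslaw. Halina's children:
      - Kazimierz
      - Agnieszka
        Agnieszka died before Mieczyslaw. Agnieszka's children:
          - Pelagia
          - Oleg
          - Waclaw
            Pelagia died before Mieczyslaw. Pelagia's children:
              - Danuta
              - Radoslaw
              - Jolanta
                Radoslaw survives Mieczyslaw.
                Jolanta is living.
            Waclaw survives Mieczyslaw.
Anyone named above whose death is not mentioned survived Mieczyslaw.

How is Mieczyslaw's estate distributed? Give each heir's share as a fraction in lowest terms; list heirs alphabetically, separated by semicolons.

There is no surviving spouse, so the entire estate passes to Mieczyslaw's descendants per stirpes.
The estate is divided into 4 equal shares of 1/4 among Zofia, Ludmila, Urszula, Halina.
Zofia predeceased; the 1/4 allotted to Zofia's branch passes to Zofia's issue by representation.
The 1/4 is divided into 2 equal shares of 1/8 among Bogdan, Stanislawa.
Bogdan is living and takes 1/8.
Stanislawa is living and takes 1/8.
Ludmila predeceased; the 1/4 allotted to Ludmila's branch passes to Ludmila's issue by representation.
Eliasz's line is the sole branch at this level, so the full 1/4 passes to Eliasz's issue by representation.
The 1/4 is divided into 2 equal shares of 1/8 among Nadia, Tadeusz.
Nadia is living and takes 1/8.
Tadeusz predeceased; the 1/8 allotted to Tadeusz's branch passes to Tadeusz's issue by representation.
Grzegorz is the sole taker at this level and receives the full 1/8.
Urszula is living and takes 1/4.
Halina predeceased; the 1/4 allotted to Halina's branch passes to Halina's issue by representation.
The 1/4 is divided into 2 equal shares of 1/8 among Kazimierz, Agnieszka.
Kazimierz is living and takes 1/8.
Agnieszka predeceased; the 1/8 allotted to Agnieszka's branch passes to Agnieszka's issue by representation.
The 1/8 is divided into 3 equal shares of 1/24 among Pelagia, Oleg, Waclaw.
Pelagia predeceased; the 1/24 allotted to Pelagia's branch passes to Pelagia's issue by representation.
The 1/24 is divided into 3 equal shares of 1/72 among Danuta, Radoslaw, Jolanta.
Danuta is living and takes 1/72.
Radoslaw is living and takes 1/72.
Jolanta is living and takes 1/72.
Oleg is living and takes 1/24.
Waclaw is living and takes 1/24.

Bogdan 1/8; Danuta 1/72; Grzegorz 1/8; Jolanta 1/72; Kazimierz 1/8; Nadia 1/8; Oleg 1/24; Radoslaw 1/72; Stanislawa 1/8; Urszula 1/4; Waclaw 1/24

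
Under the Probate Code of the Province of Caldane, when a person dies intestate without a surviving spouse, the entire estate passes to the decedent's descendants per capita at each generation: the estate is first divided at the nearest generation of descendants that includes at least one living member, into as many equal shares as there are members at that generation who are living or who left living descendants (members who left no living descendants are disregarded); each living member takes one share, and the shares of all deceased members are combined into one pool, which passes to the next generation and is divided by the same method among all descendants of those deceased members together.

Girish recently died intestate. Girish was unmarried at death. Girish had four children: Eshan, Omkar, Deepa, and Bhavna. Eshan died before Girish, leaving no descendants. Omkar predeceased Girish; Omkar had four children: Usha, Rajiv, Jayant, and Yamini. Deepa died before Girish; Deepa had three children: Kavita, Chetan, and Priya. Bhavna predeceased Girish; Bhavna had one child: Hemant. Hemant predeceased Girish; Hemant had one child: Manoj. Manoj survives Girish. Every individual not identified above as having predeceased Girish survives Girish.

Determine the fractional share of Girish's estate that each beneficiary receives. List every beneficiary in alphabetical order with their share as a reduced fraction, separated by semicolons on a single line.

Chetan 1/8; Jayant 1/8; Kavita 1/8; Manoj 1/8; Priya 1/8; Rajiv 1/8; Usha 1/8; Yamini 1/8

There is no surviving spouse, so the entire estate passes to Girish's descendants per capita at each generation.
No one at generation 1 (Omkar, Deepa, Bhavna) is living; moving to the next generation.
At generation 2 (Usha, Rajiv, Jayant, Yamini, Kavita, Chetan, Priya, Hemant) there are 8 shares of (1)/8 = 1/8 each.
Living: Usha, Rajiv, Jayant, Yamini, Kavita, Chetan, and Priya — each takes 1/8.
Deceased: Hemant. That 1/8 share is carried to generation 3.
At generation 3 (Manoj) there are 1 shares of (1/8)/1 = 1/8 each.
Living: Manoj — each takes 1/8.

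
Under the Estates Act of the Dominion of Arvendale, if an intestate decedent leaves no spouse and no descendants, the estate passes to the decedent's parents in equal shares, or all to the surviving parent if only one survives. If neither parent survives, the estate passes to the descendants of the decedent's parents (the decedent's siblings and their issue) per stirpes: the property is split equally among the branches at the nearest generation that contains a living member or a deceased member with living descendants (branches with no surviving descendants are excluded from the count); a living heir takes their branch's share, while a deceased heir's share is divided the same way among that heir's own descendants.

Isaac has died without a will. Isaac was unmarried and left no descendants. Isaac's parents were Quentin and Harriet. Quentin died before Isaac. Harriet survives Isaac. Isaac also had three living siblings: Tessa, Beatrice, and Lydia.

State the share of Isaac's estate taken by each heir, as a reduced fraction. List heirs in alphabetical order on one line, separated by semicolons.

Only one parent, Harriet, survives, so Harriet takes the entire estate. The siblings take nothing because a surviving parent has priority.

Harriet 1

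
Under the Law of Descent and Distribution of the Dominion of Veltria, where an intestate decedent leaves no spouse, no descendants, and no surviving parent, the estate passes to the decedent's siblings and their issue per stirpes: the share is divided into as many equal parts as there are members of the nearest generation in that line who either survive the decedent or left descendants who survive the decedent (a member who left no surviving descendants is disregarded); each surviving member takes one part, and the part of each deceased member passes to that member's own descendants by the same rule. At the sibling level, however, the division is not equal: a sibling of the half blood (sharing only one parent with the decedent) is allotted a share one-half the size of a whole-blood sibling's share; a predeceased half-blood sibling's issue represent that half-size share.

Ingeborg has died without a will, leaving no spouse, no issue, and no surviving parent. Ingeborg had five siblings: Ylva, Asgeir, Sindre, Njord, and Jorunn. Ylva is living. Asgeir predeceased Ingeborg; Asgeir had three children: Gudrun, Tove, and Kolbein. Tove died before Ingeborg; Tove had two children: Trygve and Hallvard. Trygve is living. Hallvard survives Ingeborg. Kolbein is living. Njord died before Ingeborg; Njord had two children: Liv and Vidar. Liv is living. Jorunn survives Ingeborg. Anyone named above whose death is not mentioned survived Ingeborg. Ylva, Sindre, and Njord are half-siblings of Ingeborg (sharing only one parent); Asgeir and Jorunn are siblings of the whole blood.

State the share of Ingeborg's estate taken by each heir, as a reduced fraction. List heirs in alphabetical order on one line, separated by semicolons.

No spouse, descendants, or parent survives, so the estate passes to Ingeborg's siblings per stirpes.
Half-blood siblings count for one-half the weight of whole-blood siblings at the initial division.
Dividing 1 in proportion to weights (total weight 7/2): Ylva (weight 1/2) → 1/7; Asgeir (weight 1) → 2/7; Sindre (weight 1/2) → 1/7; Njord (weight 1/2) → 1/7; Jorunn (weight 1) → 2/7.
Ylva is living and takes 1/7.
Asgeir predeceased; the 2/7 allotted to Asgeir's branch passes to Asgeir's issue by representation.
The 2/7 is divided into 3 equal shares of 2/21 among Gudrun, Tove, Kolbein.
Gudrun is living and takes 2/21.
Tove predeceased; the 2/21 allotted to Tove's branch passes to Tove's issue by representation.
The 2/21 is divided into 2 equal shares of 1/21 among Trygve, Hallvard.
Trygve is living and takes 1/21.
Hallvard is living and takes 1/21.
Kolbein is living and takes 2/21.
Sindre is living and takes 1/7.
Njord predeceased; the 1/7 allotted to Njord's branch passes to Njord's issue by representation.
The 1/7 is divided into 2 equal shares of 1/14 among Liv, Vidar.
Liv is living and takes 1/14.
Vidar is living and takes 1/14.
Jorunn is living and takes 2/7.

Gudrun 2/21; Hallvard 1/21; Jorunn 2/7; Kolbein 2/21; Liv 1/14; Sindre 1/7; Trygve 1/21; Vidar 1/14; Ylva 1/7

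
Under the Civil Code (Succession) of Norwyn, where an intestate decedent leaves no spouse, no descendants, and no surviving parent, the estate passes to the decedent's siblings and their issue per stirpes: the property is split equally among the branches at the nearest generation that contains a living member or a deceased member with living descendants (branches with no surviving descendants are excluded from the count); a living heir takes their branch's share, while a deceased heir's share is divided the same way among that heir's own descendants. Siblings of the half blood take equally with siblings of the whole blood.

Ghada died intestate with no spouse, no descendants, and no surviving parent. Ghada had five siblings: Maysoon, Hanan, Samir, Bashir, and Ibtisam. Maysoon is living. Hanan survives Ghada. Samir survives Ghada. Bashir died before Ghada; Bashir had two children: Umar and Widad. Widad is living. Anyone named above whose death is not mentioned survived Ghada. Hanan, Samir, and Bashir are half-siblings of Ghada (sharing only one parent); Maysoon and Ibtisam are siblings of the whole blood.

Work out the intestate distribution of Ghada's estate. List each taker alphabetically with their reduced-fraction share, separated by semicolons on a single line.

No spouse, descendants, or parent survives, so the estate passes to Ghada's siblings per stirpes.
Half-blood and whole-blood siblings take equally under the stated rule.
The estate is divided into 5 equal shares of 1/5 among Maysoon, Hanan, Samir, Bashir, Ibtisam.
Maysoon is living and takes 1/5.
Hanan is living and takes 1/5.
Samir is living and takes 1/5.
Bashir predeceased; the 1/5 allotted to Bashir's branch passes to Bashir's issue by representation.
The 1/5 is divided into 2 equal shares of 1/10 among Umar, Widad.
Umar is living and takes 1/10.
Widad is living and takes 1/10.
Ibtisam is living and takes 1/5.

Hanan 1/5; Ibtisam 1/5; Maysoon 1/5; Samir 1/5; Umar 1/10; Widad 1/10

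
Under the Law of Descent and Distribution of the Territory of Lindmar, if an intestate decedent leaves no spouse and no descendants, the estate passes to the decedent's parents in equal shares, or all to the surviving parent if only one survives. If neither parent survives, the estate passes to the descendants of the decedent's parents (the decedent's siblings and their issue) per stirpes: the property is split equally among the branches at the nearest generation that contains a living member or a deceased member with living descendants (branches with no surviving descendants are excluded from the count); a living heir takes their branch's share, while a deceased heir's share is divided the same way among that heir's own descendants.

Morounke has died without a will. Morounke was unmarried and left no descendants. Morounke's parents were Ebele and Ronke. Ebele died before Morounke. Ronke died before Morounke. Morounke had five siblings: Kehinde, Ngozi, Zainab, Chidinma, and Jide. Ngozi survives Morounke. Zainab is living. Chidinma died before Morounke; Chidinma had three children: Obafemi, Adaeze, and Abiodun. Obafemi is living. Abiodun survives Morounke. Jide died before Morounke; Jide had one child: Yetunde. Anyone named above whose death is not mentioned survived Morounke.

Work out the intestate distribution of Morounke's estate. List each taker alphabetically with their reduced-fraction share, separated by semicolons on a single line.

Abiodun 1/15; Adaeze 1/15; Kehinde 1/5; Ngozi 1/5; Obafemi 1/15; Yetunde 1/5; Zainab 1/5

Neither parent survives and there are no descendants, so the estate passes to Morounke's siblings and their issue per stirpes.
The estate is divided into 5 equal shares of 1/5 among Kehinde, Ngozi, Zainab, Chidinma, Jide.
Kehinde is living and takes 1/5.
Ngozi is living and takes 1/5.
Zainab is living and takes 1/5.
Chidinma predeceased; the 1/5 allotted to Chidinma's branch passes to Chidinma's issue by representation.
The 1/5 is divided into 3 equal shares of 1/15 among Obafemi, Adaeze, Abiodun.
Obafemi is living and takes 1/15.
Adaeze is living and takes 1/15.
Abiodun is living and takes 1/15.
Jide predeceased; the 1/5 allotted to Jide's branch passes to Jide's issue by representation.
Yetunde is the sole taker at this level and receives the full 1/5.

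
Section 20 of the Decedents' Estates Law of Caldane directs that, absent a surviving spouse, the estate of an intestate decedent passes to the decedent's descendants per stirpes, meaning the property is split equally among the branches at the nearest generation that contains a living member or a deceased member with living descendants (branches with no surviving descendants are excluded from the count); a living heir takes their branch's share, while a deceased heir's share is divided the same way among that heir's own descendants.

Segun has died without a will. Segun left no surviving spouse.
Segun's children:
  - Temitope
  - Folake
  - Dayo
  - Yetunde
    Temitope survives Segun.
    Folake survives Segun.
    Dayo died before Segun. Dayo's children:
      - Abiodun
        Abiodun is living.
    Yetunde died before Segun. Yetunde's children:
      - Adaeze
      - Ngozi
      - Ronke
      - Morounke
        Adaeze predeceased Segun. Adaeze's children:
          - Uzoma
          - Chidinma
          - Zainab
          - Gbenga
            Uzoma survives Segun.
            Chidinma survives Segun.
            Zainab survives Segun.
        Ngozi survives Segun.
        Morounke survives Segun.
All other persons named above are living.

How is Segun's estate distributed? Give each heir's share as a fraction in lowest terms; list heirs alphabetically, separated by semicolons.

Abiodun 1/4; Chidinma 1/64; Folake 1/4; Gbenga 1/64; Morounke 1/16; Ngozi 1/16; Ronke 1/16; Temitope 1/4; Uzoma 1/64; Zainab 1/64

There is no surviving spouse, so the entire estate passes to Segun's descendants per stirpes.
The estate is divided into 4 equal shares of 1/4 among Temitope, Folake, Dayo, Yetunde.
Temitope is living and takes 1/4.
Folake is living and takes 1/4.
Dayo predeceased; the 1/4 allotted to Dayo's branch passes to Dayo's issue by representation.
Abiodun is the sole taker at this level and receives the full 1/4.
Yetunde predeceased; the 1/4 allotted to Yetunde's branch passes to Yetunde's issue by representation.
The 1/4 is divided into 4 equal shares of 1/16 among Adaeze, Ngozi, Ronke, Morounke.
Adaeze predeceased; the 1/16 allotted to Adaeze's branch passes to Adaeze's issue by representation.
The 1/16 is divided into 4 equal shares of 1/64 among Uzoma, Chidinma, Zainab, Gbenga.
Uzoma is living and takes 1/64.
Chidinma is living and takes 1/64.
Zainab is living and takes 1/64.
Gbenga is living and takes 1/64.
Ngozi is living and takes 1/16.
Ronke is living and takes 1/16.
Morounke is living and takes 1/16.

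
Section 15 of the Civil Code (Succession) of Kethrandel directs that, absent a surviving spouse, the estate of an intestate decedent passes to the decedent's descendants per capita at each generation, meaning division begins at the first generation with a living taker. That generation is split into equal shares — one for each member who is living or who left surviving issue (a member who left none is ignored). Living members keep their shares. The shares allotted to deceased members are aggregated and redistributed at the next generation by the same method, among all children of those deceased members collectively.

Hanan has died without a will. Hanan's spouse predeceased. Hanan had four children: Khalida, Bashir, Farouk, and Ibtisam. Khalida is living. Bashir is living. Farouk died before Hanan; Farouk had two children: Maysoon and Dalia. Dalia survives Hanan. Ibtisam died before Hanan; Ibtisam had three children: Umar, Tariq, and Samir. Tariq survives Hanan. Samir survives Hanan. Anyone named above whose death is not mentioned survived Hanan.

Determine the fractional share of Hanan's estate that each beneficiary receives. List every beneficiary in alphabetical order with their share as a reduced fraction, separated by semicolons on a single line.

Bashir 1/4; Dalia 1/10; Khalida 1/4; Maysoon 1/10; Samir 1/10; Tariq 1/10; Umar 1/10

There is no surviving spouse, so the entire estate passes to Hanan's descendants per capita at each generation.
At generation 1 (Khalida, Bashir, Farouk, Ibtisam) there are 4 shares of (1)/4 = 1/4 each.
Living: Khalida and Bashir — each takes 1/4.
Deceased: Farouk and Ibtisam. Their combined 1/2 is pooled and carried to generation 2.
At generation 2 (Maysoon, Dalia, Umar, Tariq, Samir) there are 5 shares of (1/2)/5 = 1/10 each.
Living: Maysoon, Dalia, Umar, Tariq, and Samir — each takes 1/10.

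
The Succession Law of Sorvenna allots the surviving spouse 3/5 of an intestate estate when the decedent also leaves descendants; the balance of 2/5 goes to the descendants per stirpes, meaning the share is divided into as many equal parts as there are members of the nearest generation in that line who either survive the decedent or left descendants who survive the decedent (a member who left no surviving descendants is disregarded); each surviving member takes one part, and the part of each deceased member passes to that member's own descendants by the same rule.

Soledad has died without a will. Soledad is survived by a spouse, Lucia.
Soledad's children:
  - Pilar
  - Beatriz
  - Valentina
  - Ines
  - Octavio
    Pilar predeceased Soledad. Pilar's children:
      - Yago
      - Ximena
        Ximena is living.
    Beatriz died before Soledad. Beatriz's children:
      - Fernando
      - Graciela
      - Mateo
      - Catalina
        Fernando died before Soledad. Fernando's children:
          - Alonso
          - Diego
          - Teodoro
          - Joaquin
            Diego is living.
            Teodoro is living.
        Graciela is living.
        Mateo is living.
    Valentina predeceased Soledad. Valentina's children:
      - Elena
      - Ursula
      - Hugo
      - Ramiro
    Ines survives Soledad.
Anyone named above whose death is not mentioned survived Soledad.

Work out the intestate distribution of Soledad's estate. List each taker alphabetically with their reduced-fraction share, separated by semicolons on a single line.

Lucia, as surviving spouse, takes 3/5.
The remaining 2/5 passes to Soledad's descendants per stirpes.
The 2/5 is divided into 5 equal shares of 2/25 among Pilar, Beatriz, Valentina, Ines, Octavio.
Pilar predeceased; the 2/25 allotted to Pilar's branch passes to Pilar's issue by representation.
The 2/25 is divided into 2 equal shares of 1/25 among Yago, Ximena.
Yago is living and takes 1/25.
Ximena is living and takes 1/25.
Beatriz predeceased; the 2/25 allotted to Beatriz's branch passes to Beatriz's issue by representation.
The 2/25 is divided into 4 equal shares of 1/50 among Fernando, Graciela, Mateo, Catalina.
Fernando predeceased; the 1/50 allotted to Fernando's branch passes to Fernando's issue by representation.
The 1/50 is divided into 4 equal shares of 1/200 among Alonso, Diego, Teodoro, Joaquin.
Alonso is living and takes 1/200.
Diego is living and takes 1/200.
Teodoro is living and takes 1/200.
Joaquin is living and takes 1/200.
Graciela is living and takes 1/50.
Mateo is living and takes 1/50.
Catalina is living and takes 1/50.
Valentina predeceased; the 2/25 allotted to Valentina's branch passes to Valentina's issue by representation.
The 2/25 is divided into 4 equal shares of 1/50 among Elena, Ursula, Hugo, Ramiro.
Elena is living and takes 1/50.
Ursula is living and takes 1/50.
Hugo is living and takes 1/50.
Ramiro is living and takes 1/50.
Ines is living and takes 2/25.
Octavio is living and takes 2/25.

Alonso 1/200; Catalina 1/50; Diego 1/200; Elena 1/50; Graciela 1/50; Hugo 1/50; Ines 2/25; Joaquin 1/200; Lucia 3/5; Mateo 1/50; Octavio 2/25; Ramiro 1/50; Teodoro 1/200; Ursula 1/50; Ximena 1/25; Yago 1/25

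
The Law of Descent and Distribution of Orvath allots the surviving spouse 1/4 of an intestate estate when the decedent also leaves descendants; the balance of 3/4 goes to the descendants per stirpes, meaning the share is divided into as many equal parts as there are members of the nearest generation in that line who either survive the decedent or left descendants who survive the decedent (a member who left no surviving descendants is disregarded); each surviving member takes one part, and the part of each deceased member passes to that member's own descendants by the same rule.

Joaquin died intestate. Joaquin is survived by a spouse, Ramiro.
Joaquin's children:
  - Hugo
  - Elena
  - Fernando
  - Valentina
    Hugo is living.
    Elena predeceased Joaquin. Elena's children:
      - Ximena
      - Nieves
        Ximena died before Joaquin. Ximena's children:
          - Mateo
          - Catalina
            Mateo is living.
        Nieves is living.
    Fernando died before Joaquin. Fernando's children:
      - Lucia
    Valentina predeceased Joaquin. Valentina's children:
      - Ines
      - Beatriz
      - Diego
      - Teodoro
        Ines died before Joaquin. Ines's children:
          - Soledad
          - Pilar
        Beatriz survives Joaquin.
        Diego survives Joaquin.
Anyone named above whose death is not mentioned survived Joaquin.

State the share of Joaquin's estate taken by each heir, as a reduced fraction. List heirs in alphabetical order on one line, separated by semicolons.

Beatriz 3/64; Catalina 3/64; Diego 3/64; Hugo 3/16; Lucia 3/16; Mateo 3/64; Nieves 3/32; Pilar 3/128; Ramiro 1/4; Soledad 3/128; Teodoro 3/64

Ramiro, as surviving spouse, takes 1/4.
The remaining 3/4 passes to Joaquin's descendants per stirpes.
The 3/4 is divided into 4 equal shares of 3/16 among Hugo, Elena, Fernando, Valentina.
Hugo is living and takes 3/16.
Elena predeceased; the 3/16 allotted to Elena's branch passes to Elena's issue by representation.
The 3/16 is divided into 2 equal shares of 3/32 among Ximena, Nieves.
Ximena predeceased; the 3/32 allotted to Ximena's branch passes to Ximena's issue by representation.
The 3/32 is divided into 2 equal shares of 3/64 among Mateo, Catalina.
Mateo is living and takes 3/64.
Catalina is living and takes 3/64.
Nieves is living and takes 3/32.
Fernando predeceased; the 3/16 allotted to Fernando's branch passes to Fernando's issue by representation.
Lucia is the sole taker at this level and receives the full 3/16.
Valentina predeceased; the 3/16 allotted to Valentina's branch passes to Valentina's issue by representation.
The 3/16 is divided into 4 equal shares of 3/64 among Ines, Beatriz, Diego, Teodoro.
Ines predeceased; the 3/64 allotted to Ines's branch passes to Ines's issue by representation.
The 3/64 is divided into 2 equal shares of 3/128 among Soledad, Pilar.
Soledad is living and takes 3/128.
Pilar is living and takes 3/128.
Beatriz is living and takes 3/64.
Diego is living and takes 3/64.
Teodoro is living and takes 3/64.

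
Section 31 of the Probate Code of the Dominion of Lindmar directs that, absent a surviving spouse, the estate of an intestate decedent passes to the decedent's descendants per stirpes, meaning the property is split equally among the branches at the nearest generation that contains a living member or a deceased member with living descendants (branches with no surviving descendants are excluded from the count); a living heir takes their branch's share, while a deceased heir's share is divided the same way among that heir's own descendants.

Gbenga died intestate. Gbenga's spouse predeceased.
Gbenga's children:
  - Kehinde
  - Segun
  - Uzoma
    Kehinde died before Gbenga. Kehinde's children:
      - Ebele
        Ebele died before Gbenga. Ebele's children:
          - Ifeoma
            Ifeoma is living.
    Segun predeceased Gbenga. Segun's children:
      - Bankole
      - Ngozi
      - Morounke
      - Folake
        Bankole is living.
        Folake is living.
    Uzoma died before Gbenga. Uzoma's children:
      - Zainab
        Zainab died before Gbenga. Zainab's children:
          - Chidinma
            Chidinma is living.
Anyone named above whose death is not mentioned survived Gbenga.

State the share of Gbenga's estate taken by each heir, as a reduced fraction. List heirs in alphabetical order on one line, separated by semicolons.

Bankole 1/12; Chidinma 1/3; Folake 1/12; Ifeoma 1/3; Morounke 1/12; Ngozi 1/12

There is no surviving spouse, so the entire estate passes to Gbenga's descendants per stirpes.
The estate is divided into 3 equal shares of 1/3 among Kehinde, Segun, Uzoma.
Kehinde predeceased; the 1/3 allotted to Kehinde's branch passes to Kehinde's issue by representation.
Ebele's line is the sole branch at this level, so the full 1/3 passes to Ebele's issue by representation.
Ifeoma is the sole taker at this level and receives the full 1/3.
Segun predeceased; the 1/3 allotted to Segun's branch passes to Segun's issue by representation.
The 1/3 is divided into 4 equal shares of 1/12 among Bankole, Ngozi, Morounke, Folake.
Bankole is living and takes 1/12.
Ngozi is living and takes 1/12.
Morounke is living and takes 1/12.
Folake is living and takes 1/12.
Uzoma predeceased; the 1/3 allotted to Uzoma's branch passes to Uzoma's issue by representation.
Zainab's line is the sole branch at this level, so the full 1/3 passes to Zainab's issue by representation.
Chidinma is the sole taker at this level and receives the full 1/3.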